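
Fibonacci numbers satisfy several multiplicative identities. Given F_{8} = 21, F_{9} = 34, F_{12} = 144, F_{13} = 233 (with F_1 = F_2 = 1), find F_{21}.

10946

By the addition formula F_{m+n} = F_m F_{n+1} + F_{m−1} F_n with m=9, n=12: F_{21} = 34·233 + 21·144 = 7922 + 3024 = 10946.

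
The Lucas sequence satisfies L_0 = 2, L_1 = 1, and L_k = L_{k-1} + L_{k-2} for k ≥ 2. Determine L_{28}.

710647

Iterating the recurrence up to L_{23} = 64079 and L_{22} = 39603:
L_{24} = L_{23} + L_{22} = 64079 + 39603 = 103682
L_{25} = L_{24} + L_{23} = 103682 + 64079 = 167761
L_{26} = L_{25} + L_{24} = 167761 + 103682 = 271443
L_{27} = L_{26} + L_{25} = 271443 + 167761 = 439204
L_{28} = L_{27} + L_{26} = 439204 + 271443 = 710647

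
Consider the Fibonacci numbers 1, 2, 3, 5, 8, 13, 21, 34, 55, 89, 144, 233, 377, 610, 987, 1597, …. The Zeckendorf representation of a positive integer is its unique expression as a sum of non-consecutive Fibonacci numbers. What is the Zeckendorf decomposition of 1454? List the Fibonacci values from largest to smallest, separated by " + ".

largest Fibonacci ≤ 1454 is 987; 1454 − 987 = 467
largest Fibonacci ≤ 467 is 377; 467 − 377 = 90
largest Fibonacci ≤ 90 is 89; 90 − 89 = 1
largest Fibonacci ≤ 1 is 1; 1 − 1 = 0
So 1454 = 987 + 377 + 89 + 1, with no two terms consecutive in the sequence.

987 + 377 + 89 + 1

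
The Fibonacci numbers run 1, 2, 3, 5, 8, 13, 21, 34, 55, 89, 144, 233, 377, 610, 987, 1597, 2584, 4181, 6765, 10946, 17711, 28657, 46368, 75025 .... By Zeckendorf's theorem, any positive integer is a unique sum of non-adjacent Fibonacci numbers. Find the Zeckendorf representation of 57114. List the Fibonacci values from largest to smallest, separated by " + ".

46368 + 6765 + 2584 + 987 + 377 + 21 + 8 + 3 + 1

Greedy algorithm:
largest Fibonacci ≤ 57114 is 46368; 57114 − 46368 = 10746
largest Fibonacci ≤ 10746 is 6765; 10746 − 6765 = 3981
largest Fibonacci ≤ 3981 is 2584; 3981 − 2584 = 1397
largest Fibonacci ≤ 1397 is 987; 1397 − 987 = 410
largest Fibonacci ≤ 410 is 377; 410 − 377 = 33
largest Fibonacci ≤ 33 is 21; 33 − 21 = 12
largest Fibonacci ≤ 12 is 8; 12 − 8 = 4
largest Fibonacci ≤ 4 is 3; 4 − 3 = 1
largest Fibonacci ≤ 1 is 1; 1 − 1 = 0
So 57114 = 46368 + 6765 + 2584 + 987 + 377 + 21 + 8 + 3 + 1, with no two terms consecutive in the sequence.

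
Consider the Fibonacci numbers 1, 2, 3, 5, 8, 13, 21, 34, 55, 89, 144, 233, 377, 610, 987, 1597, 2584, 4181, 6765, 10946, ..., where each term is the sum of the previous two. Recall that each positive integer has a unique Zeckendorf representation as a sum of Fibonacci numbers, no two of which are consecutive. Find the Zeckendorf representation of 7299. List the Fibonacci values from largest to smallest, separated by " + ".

Greedily peel off the largest Fibonacci term at each step:
take 6765 (≤ 7299); 7299 − 6765 = 534
take 377 (≤ 534); 534 − 377 = 157
take 144 (≤ 157); 157 − 144 = 13
take 13 (≤ 13); 13 − 13 = 0
So 7299 = 6765 + 377 + 144 + 13, with no two terms consecutive in the sequence.

6765 + 377 + 144 + 13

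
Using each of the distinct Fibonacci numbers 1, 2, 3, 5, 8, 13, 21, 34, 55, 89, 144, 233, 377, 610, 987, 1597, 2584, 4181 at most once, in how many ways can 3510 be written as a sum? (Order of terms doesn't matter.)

18

3510 = 2584+610+233+55+21+5+2 = 2584+610+233+55+13+8+5+2 = 2584+610+144+89+55+21+5+2 = … (15 more), for 18 in all.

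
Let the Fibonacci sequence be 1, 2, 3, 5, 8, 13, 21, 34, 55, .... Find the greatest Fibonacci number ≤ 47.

34 ≤ 47 < 55, so the largest Fibonacci number not exceeding 47 is 34.

34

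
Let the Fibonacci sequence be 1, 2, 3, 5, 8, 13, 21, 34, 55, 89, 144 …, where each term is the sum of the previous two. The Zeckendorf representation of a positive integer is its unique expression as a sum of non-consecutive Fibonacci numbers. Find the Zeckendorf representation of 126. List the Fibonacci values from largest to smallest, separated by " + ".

Greedily peel off the largest Fibonacci term at each step:
126 − 89 = 37
37 − 34 = 3
3 − 3 = 0
So 126 = 89 + 34 + 3, with no two terms consecutive in the sequence.

89 + 34 + 3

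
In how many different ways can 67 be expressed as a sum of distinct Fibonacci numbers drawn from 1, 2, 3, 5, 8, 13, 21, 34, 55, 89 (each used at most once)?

67 = 55+8+3+1 = 34+21+8+3+1 — 2 representations.

2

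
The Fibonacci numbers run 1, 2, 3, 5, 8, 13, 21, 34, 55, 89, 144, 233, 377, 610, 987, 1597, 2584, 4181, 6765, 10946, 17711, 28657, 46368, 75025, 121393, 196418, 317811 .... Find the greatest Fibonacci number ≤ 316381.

196418 ≤ 316381 < 317811, so the largest Fibonacci number not exceeding 316381 is 196418.

196418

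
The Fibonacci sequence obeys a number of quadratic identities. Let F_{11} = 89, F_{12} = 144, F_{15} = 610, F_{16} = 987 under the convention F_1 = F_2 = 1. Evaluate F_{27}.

By the addition formula F_{m+n} = F_m F_{n+1} + F_{m−1} F_n with m=16, n=11: F_{27} = 987·144 + 610·89 = 142128 + 54290 = 196418.

196418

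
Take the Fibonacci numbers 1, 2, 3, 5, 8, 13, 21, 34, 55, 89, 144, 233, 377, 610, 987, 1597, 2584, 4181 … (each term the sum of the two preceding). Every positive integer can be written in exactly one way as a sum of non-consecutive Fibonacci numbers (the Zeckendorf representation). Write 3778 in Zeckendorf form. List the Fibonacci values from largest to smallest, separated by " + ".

Greedy algorithm:
subtract 2584 from 3778: 1194 remains
subtract 987 from 1194: 207 remains
subtract 144 from 207: 63 remains
subtract 55 from 63: 8 remains
subtract 8 from 8: 0 remains
So 3778 = 2584 + 987 + 144 + 55 + 8, with no two terms consecutive in the sequence.

2584 + 987 + 144 + 55 + 8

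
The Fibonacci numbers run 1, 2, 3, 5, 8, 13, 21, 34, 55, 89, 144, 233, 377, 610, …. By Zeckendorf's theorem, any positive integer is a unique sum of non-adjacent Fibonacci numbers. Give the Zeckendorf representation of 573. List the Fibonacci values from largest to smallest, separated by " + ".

Greedy algorithm:
377 ≤ 573 < 610, so take 377; remainder 196
144 ≤ 196 < 233, so take 144; remainder 52
34 ≤ 52 < 55, so take 34; remainder 18
13 ≤ 18 < 21, so take 13; remainder 5
5 ≤ 5 < 8, so take 5; remainder 0
So 573 = 377 + 144 + 34 + 13 + 5, with no two terms consecutive in the sequence.

377 + 144 + 34 + 13 + 5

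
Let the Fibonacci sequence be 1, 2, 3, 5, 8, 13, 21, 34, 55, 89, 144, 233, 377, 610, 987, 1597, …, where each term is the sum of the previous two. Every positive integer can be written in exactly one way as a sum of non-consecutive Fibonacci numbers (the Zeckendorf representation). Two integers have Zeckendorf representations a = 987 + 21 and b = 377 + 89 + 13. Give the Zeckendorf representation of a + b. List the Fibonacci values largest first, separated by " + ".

The two numbers are 1008 and 479, so their sum is 1487.
987 ≤ 1487 < 1597, so take 987; remainder 500
377 ≤ 500 < 610, so take 377; remainder 123
89 ≤ 123 < 144, so take 89; remainder 34
34 ≤ 34 < 55, so take 34; remainder 0

987 + 377 + 89 + 34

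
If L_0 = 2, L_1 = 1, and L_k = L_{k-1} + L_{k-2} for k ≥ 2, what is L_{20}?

15127

Iterating the recurrence up to L_{13} = 521 and L_{12} = 322:
L_{14} = L_{13} + L_{12} = 521 + 322 = 843
L_{15} = L_{14} + L_{13} = 843 + 521 = 1364
L_{16} = L_{15} + L_{14} = 1364 + 843 = 2207
L_{17} = L_{16} + L_{15} = 2207 + 1364 = 3571
L_{18} = L_{17} + L_{16} = 3571 + 2207 = 5778
L_{19} = L_{18} + L_{17} = 5778 + 3571 = 9349
L_{20} = L_{19} + L_{18} = 9349 + 5778 = 15127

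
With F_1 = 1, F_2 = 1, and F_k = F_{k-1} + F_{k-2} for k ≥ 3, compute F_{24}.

Iterating the recurrence up to F_{18} = 2584 and F_{17} = 1597:
F_{19} = F_{18} + F_{17} = 2584 + 1597 = 4181
F_{20} = F_{19} + F_{18} = 4181 + 2584 = 6765
F_{21} = F_{20} + F_{19} = 6765 + 4181 = 10946
F_{22} = F_{21} + F_{20} = 10946 + 6765 = 17711
F_{23} = F_{22} + F_{21} = 17711 + 10946 = 28657
F_{24} = F_{23} + F_{22} = 28657 + 17711 = 46368

46368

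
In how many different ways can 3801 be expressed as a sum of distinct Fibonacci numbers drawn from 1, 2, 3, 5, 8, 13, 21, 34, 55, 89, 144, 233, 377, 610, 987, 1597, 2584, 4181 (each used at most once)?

17

Each representation comes from the Zeckendorf form by replacing some F_k with F_{k−1} + F_{k−2} where possible.
3801 = 2584+987+144+55+21+8+2 = 2584+987+144+55+21+5+3+2 = 2584+610+377+144+55+21+8+2 = 2584+987+144+55+13+8+5+3+2 = 2584+610+377+144+55+21+5+3+2 = … (12 more), for 17 in all.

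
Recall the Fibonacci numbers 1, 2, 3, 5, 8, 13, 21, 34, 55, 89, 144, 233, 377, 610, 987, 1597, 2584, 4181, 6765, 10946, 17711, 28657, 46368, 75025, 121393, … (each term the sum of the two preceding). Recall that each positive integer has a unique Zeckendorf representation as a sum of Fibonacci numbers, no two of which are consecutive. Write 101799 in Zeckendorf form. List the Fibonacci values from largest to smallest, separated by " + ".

75025 + 17711 + 6765 + 1597 + 610 + 89 + 2

Repeatedly subtract the largest Fibonacci number that fits:
largest Fibonacci ≤ 101799 is 75025; 101799 − 75025 = 26774
largest Fibonacci ≤ 26774 is 17711; 26774 − 17711 = 9063
largest Fibonacci ≤ 9063 is 6765; 9063 − 6765 = 2298
largest Fibonacci ≤ 2298 is 1597; 2298 − 1597 = 701
largest Fibonacci ≤ 701 is 610; 701 − 610 = 91
largest Fibonacci ≤ 91 is 89; 91 − 89 = 2
largest Fibonacci ≤ 2 is 2; 2 − 2 = 0
So 101799 = 75025 + 17711 + 6765 + 1597 + 610 + 89 + 2, with no two terms consecutive in the sequence.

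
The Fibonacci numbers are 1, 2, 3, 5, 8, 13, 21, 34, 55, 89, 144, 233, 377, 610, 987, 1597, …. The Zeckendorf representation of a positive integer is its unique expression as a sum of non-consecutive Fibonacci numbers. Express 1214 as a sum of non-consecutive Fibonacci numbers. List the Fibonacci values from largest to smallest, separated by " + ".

987 ≤ 1214 < 1597, so take 987; remainder 227
144 ≤ 227 < 233, so take 144; remainder 83
55 ≤ 83 < 89, so take 55; remainder 28
21 ≤ 28 < 34, so take 21; remainder 7
5 ≤ 7 < 8, so take 5; remainder 2
2 ≤ 2 < 3, so take 2; remainder 0
So 1214 = 987 + 144 + 55 + 21 + 5 + 2, with no two terms consecutive in the sequence.

987 + 144 + 55 + 21 + 5 + 2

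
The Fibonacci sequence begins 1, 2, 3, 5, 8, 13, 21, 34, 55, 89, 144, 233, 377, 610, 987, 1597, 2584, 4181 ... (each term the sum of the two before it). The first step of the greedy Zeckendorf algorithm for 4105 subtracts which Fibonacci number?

2584

2584 ≤ 4105 < 4181, so the largest Fibonacci number not exceeding 4105 is 2584.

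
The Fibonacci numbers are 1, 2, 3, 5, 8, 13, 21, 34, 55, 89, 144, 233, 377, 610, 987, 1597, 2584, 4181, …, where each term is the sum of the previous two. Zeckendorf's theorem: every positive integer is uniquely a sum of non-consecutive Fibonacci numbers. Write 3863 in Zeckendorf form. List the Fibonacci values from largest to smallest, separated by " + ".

take 2584 (≤ 3863); 3863 − 2584 = 1279
take 987 (≤ 1279); 1279 − 987 = 292
take 233 (≤ 292); 292 − 233 = 59
take 55 (≤ 59); 59 − 55 = 4
take 3 (≤ 4); 4 − 3 = 1
take 1 (≤ 1); 1 − 1 = 0
So 3863 = 2584 + 987 + 233 + 55 + 3 + 1, with no two terms consecutive in the sequence.

2584 + 987 + 233 + 55 + 3 + 1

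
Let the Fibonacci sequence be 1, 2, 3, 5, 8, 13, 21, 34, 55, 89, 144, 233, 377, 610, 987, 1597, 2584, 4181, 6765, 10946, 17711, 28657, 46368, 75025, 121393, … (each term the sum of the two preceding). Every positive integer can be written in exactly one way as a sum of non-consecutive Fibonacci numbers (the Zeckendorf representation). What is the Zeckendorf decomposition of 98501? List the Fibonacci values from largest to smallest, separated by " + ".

Greedy algorithm:
75025 ≤ 98501 < 121393, so take 75025; remainder 23476
17711 ≤ 23476 < 28657, so take 17711; remainder 5765
4181 ≤ 5765 < 6765, so take 4181; remainder 1584
987 ≤ 1584 < 1597, so take 987; remainder 597
377 ≤ 597 < 610, so take 377; remainder 220
144 ≤ 220 < 233, so take 144; remainder 76
55 ≤ 76 < 89, so take 55; remainder 21
21 ≤ 21 < 34, so take 21; remainder 0
So 98501 = 75025 + 17711 + 4181 + 987 + 377 + 144 + 55 + 21, with no two terms consecutive in the sequence.

75025 + 17711 + 4181 + 987 + 377 + 144 + 55 + 21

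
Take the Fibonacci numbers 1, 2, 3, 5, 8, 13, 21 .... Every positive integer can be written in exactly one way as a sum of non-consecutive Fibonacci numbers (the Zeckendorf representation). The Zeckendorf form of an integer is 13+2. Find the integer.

13+2 = 15.

15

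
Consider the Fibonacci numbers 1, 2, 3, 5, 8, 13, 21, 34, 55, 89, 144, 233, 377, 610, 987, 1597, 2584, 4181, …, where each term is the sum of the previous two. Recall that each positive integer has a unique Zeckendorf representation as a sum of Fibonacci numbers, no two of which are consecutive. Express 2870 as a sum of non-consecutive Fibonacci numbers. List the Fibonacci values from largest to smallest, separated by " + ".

2584 + 233 + 34 + 13 + 5 + 1

Greedy algorithm:
2870 − 2584 = 286
286 − 233 = 53
53 − 34 = 19
19 − 13 = 6
6 − 5 = 1
1 − 1 = 0
So 2870 = 2584 + 233 + 34 + 13 + 5 + 1, with no two terms consecutive in the sequence.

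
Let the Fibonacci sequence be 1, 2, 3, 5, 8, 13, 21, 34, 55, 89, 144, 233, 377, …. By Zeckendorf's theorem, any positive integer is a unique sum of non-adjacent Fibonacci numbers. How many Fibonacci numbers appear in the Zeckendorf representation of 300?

300: greatest Fibonacci not exceeding it is 233, leaving 67
67: greatest Fibonacci not exceeding it is 55, leaving 12
12: greatest Fibonacci not exceeding it is 8, leaving 4
4: greatest Fibonacci not exceeding it is 3, leaving 1
1: greatest Fibonacci not exceeding it is 1, leaving 0
300 = 233 + 55 + 8 + 3 + 1, which has 5 terms.

5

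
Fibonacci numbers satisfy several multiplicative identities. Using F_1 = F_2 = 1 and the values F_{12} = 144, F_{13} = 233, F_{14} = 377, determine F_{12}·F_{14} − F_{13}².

-1

144·377 − 233² = 54288 − 54289 = -1. (Cassini's identity: F_{k−1}F_{k+1} − F_k² = (−1)^k.)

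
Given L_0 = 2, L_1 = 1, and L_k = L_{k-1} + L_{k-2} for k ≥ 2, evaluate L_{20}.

15127

Iterating the recurrence up to L_{16} = 2207 and L_{15} = 1364:
L_{17} = L_{16} + L_{15} = 2207 + 1364 = 3571
L_{18} = L_{17} + L_{16} = 3571 + 2207 = 5778
L_{19} = L_{18} + L_{17} = 5778 + 3571 = 9349
L_{20} = L_{19} + L_{18} = 9349 + 5778 = 15127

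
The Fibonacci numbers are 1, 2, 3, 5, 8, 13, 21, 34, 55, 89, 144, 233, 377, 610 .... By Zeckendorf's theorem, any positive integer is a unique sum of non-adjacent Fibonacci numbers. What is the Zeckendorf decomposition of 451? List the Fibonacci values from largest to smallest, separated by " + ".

451 − 377 = 74
74 − 55 = 19
19 − 13 = 6
6 − 5 = 1
1 − 1 = 0
So 451 = 377 + 55 + 13 + 5 + 1, with no two terms consecutive in the sequence.

377 + 55 + 13 + 5 + 1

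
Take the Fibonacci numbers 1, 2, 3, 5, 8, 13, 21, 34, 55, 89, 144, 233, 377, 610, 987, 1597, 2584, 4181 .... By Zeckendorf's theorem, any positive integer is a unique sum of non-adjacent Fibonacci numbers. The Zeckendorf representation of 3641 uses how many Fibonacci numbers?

3641: greatest Fibonacci not exceeding it is 2584, leaving 1057
1057: greatest Fibonacci not exceeding it is 987, leaving 70
70: greatest Fibonacci not exceeding it is 55, leaving 15
15: greatest Fibonacci not exceeding it is 13, leaving 2
2: greatest Fibonacci not exceeding it is 2, leaving 0
3641 = 2584 + 987 + 55 + 13 + 2, which has 5 terms.

5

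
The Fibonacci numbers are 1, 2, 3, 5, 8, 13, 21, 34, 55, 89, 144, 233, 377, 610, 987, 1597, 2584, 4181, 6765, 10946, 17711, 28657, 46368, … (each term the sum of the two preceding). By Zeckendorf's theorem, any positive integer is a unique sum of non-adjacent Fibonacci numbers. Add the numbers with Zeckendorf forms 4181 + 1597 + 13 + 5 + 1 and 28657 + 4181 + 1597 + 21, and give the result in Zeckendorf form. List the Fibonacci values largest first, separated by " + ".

28657 + 10946 + 610 + 34 + 5 + 1

The two numbers are 5797 and 34456, so their sum is 40253.
largest Fibonacci ≤ 40253 is 28657; 40253 − 28657 = 11596
largest Fibonacci ≤ 11596 is 10946; 11596 − 10946 = 650
largest Fibonacci ≤ 650 is 610; 650 − 610 = 40
largest Fibonacci ≤ 40 is 34; 40 − 34 = 6
largest Fibonacci ≤ 6 is 5; 6 − 5 = 1
largest Fibonacci ≤ 1 is 1; 1 − 1 = 0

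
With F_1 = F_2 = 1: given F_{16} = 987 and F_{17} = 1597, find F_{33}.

3524578

By F_{2k+1} = F_k² + F_{k+1}²: F_{33} = 987² + 1597² = 974169 + 2550409 = 3524578.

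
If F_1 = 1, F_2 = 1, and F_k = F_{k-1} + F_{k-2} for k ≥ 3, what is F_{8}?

21

Iterating the recurrence up to F_{3} = 2 and F_{2} = 1:
F_{4} = F_{3} + F_{2} = 2 + 1 = 3
F_{5} = F_{4} + F_{3} = 3 + 2 = 5
F_{6} = F_{5} + F_{4} = 5 + 3 = 8
F_{7} = F_{6} + F_{5} = 8 + 5 = 13
F_{8} = F_{7} + F_{6} = 13 + 8 = 21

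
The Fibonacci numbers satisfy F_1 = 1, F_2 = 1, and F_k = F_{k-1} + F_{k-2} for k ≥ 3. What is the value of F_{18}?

2584

Iterating the recurrence up to F_{13} = 233 and F_{12} = 144:
F_{14} = F_{13} + F_{12} = 233 + 144 = 377
F_{15} = F_{14} + F_{13} = 377 + 233 = 610
F_{16} = F_{15} + F_{14} = 610 + 377 = 987
F_{17} = F_{16} + F_{15} = 987 + 610 = 1597
F_{18} = F_{17} + F_{16} = 1597 + 987 = 2584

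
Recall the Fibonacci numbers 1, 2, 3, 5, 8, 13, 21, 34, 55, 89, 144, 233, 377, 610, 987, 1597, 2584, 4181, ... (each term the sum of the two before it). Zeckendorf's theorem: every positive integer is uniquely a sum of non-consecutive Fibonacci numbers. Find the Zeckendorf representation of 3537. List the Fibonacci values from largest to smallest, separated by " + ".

take 2584 (≤ 3537); 3537 − 2584 = 953
take 610 (≤ 953); 953 − 610 = 343
take 233 (≤ 343); 343 − 233 = 110
take 89 (≤ 110); 110 − 89 = 21
take 21 (≤ 21); 21 − 21 = 0
So 3537 = 2584 + 610 + 233 + 89 + 21, with no two terms consecutive in the sequence.

2584 + 610 + 233 + 89 + 21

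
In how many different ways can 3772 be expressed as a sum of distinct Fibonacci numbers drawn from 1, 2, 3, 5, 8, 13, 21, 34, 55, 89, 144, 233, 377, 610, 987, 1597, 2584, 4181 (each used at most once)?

Starting from the Zeckendorf form and repeatedly splitting a term F_k into F_{k−1} + F_{k−2} (when neither is already used) reaches every representation.
3772 = 2584+987+144+55+2 = 2584+987+144+34+21+2 = 2584+610+377+144+55+2 = 2584+987+144+34+13+8+2 = 2584+987+89+55+34+21+2 = … (22 more), for 27 in all.

27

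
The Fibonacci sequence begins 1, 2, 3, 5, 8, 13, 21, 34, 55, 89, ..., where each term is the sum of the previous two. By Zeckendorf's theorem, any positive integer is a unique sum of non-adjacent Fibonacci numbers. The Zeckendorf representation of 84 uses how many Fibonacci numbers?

55 ≤ 84 < 89, so take 55; remainder 29
21 ≤ 29 < 34, so take 21; remainder 8
8 ≤ 8 < 13, so take 8; remainder 0
84 = 55 + 21 + 8, which has 3 terms.

3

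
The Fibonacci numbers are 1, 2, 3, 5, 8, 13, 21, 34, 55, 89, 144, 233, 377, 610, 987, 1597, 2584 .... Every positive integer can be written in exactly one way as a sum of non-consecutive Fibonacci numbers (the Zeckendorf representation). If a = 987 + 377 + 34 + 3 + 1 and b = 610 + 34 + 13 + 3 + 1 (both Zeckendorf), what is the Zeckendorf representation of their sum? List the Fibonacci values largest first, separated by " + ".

1597 + 377 + 89

The two numbers are 1402 and 661, so their sum is 2063.
1597 ≤ 2063 < 2584, so take 1597; remainder 466
377 ≤ 466 < 610, so take 377; remainder 89
89 ≤ 89 < 144, so take 89; remainder 0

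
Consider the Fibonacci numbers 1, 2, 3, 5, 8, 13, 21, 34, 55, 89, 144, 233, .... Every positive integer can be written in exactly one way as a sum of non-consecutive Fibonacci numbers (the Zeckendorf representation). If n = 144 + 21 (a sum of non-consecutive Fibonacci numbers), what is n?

144 + 21 = 165.

165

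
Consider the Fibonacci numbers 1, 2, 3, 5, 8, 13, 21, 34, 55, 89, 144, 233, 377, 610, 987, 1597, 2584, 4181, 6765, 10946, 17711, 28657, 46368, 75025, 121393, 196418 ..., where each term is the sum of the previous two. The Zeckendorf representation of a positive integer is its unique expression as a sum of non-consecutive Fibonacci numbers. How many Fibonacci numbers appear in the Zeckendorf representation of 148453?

4

148453: greatest Fibonacci not exceeding it is 121393, leaving 27060
27060: greatest Fibonacci not exceeding it is 17711, leaving 9349
9349: greatest Fibonacci not exceeding it is 6765, leaving 2584
2584: greatest Fibonacci not exceeding it is 2584, leaving 0
148453 = 121393 + 17711 + 6765 + 2584, which has 4 terms.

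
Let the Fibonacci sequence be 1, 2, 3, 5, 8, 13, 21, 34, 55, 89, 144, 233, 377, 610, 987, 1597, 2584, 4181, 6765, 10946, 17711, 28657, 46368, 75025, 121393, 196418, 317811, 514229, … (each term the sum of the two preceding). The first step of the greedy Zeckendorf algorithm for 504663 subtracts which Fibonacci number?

317811

317811 ≤ 504663 < 514229, so the largest Fibonacci number not exceeding 504663 is 317811.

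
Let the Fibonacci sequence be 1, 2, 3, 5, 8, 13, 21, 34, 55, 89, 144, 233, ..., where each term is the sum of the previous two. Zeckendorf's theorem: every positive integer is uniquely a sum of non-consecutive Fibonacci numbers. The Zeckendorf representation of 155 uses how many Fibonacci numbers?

3

Repeatedly subtract the largest Fibonacci number that fits:
subtract 144 from 155: 11 remains
subtract 8 from 11: 3 remains
subtract 3 from 3: 0 remains
155 = 144 + 8 + 3, which has 3 terms.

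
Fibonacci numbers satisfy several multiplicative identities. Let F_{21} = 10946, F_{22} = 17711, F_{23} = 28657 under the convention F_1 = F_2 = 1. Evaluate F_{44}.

By the addition formula F_{m+n} = F_m F_{n+1} + F_{m−1} F_n with m=22, n=22: F_{44} = 17711·28657 + 10946·17711 = 507544127 + 193864606 = 701408733.

701408733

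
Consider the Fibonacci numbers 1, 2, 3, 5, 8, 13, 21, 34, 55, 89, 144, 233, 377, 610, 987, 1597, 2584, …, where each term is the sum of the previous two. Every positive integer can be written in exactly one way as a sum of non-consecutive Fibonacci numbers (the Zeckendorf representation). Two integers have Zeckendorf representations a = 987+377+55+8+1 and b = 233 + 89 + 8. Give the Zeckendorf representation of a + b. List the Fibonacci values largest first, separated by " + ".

1597 + 144 + 13 + 3 + 1

The two numbers are 1428 and 330, so their sum is 1758.
Greedy algorithm:
take 1597 (≤ 1758); 1758 − 1597 = 161
take 144 (≤ 161); 161 − 144 = 17
take 13 (≤ 17); 17 − 13 = 4
take 3 (≤ 4); 4 − 3 = 1
take 1 (≤ 1); 1 − 1 = 0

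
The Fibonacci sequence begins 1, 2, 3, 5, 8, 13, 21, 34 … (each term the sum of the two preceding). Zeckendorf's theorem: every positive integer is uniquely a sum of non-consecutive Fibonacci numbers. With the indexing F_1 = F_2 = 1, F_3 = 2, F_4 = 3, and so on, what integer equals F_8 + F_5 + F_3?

28

F_8 + F_5 + F_3 = 21 + 5 + 2 = 28.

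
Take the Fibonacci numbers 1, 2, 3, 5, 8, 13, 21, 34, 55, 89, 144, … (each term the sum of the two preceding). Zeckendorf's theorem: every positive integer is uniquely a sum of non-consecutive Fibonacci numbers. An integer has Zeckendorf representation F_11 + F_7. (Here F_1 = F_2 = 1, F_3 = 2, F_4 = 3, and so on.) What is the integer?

F_11 + F_7 = 89 + 13 = 102.

102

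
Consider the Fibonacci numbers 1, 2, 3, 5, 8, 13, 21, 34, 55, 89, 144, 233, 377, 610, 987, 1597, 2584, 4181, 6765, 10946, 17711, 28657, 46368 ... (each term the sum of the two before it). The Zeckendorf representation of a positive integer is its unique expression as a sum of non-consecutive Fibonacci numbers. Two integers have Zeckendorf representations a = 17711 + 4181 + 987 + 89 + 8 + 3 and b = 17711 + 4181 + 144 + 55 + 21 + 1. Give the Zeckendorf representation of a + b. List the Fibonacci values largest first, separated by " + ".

28657 + 10946 + 4181 + 987 + 233 + 55 + 21 + 8 + 3 + 1

The two numbers are 22979 and 22113, so their sum is 45092.
Greedily peel off the largest Fibonacci term at each step:
45092 − 28657 = 16435
16435 − 10946 = 5489
5489 − 4181 = 1308
1308 − 987 = 321
321 − 233 = 88
88 − 55 = 33
33 − 21 = 12
12 − 8 = 4
4 − 3 = 1
1 − 1 = 0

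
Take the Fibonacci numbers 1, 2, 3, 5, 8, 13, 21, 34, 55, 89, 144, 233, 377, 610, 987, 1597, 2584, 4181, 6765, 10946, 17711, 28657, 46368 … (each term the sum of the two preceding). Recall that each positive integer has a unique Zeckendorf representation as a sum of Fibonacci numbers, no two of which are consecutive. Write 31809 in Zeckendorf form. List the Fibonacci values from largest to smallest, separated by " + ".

28657 + 2584 + 377 + 144 + 34 + 13

take 28657 (≤ 31809); 31809 − 28657 = 3152
take 2584 (≤ 3152); 3152 − 2584 = 568
take 377 (≤ 568); 568 − 377 = 191
take 144 (≤ 191); 191 − 144 = 47
take 34 (≤ 47); 47 − 34 = 13
take 13 (≤ 13); 13 − 13 = 0
So 31809 = 28657 + 2584 + 377 + 144 + 34 + 13, with no two terms consecutive in the sequence.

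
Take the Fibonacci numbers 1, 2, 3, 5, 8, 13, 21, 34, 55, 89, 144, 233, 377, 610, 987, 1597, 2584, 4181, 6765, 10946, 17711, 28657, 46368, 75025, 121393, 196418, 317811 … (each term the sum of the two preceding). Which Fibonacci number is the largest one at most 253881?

196418 ≤ 253881 < 317811, so the largest Fibonacci number not exceeding 253881 is 196418.

196418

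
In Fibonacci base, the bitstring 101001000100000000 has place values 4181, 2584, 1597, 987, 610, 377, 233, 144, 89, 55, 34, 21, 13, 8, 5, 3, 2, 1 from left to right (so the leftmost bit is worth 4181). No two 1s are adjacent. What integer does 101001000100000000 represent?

6210

Summing the place values of the 1 bits: 4181 + 1597 + 377 + 55 = 6210.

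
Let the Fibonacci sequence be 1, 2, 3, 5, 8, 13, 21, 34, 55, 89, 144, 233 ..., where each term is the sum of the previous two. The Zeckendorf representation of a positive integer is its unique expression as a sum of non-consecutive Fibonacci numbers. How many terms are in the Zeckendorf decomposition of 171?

4

Repeatedly subtract the largest Fibonacci number that fits:
take 144 (≤ 171); 171 − 144 = 27
take 21 (≤ 27); 27 − 21 = 6
take 5 (≤ 6); 6 − 5 = 1
take 1 (≤ 1); 1 − 1 = 0
171 = 144 + 21 + 5 + 1, which has 4 terms.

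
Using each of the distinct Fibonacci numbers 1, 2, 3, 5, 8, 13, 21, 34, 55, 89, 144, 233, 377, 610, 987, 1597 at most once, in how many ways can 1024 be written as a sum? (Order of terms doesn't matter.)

24

Each representation comes from the Zeckendorf form by replacing some F_k with F_{k−1} + F_{k−2} where possible.
1024 = 987+34+3 = 987+34+2+1 = 987+21+13+3 = 610+377+34+3 = … (20 more), for 24 in all.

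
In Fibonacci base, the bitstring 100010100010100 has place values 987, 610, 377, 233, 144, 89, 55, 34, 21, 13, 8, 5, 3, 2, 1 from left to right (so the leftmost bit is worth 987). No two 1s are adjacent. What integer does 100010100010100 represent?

Summing the place values of the 1 bits: 987 + 144 + 55 + 8 + 3 = 1197.

1197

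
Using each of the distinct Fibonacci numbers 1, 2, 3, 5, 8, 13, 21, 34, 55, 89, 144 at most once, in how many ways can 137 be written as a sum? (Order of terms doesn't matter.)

7

137 = 89+34+13+1 = 89+34+8+5+1 = 89+34+8+3+2+1 = 89+21+13+8+5+1 = 89+21+13+8+3+2+1 = … (2 more), for 7 in all.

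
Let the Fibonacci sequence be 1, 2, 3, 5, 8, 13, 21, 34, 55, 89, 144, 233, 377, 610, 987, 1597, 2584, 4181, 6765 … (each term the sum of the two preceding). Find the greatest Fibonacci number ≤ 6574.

4181 ≤ 6574 < 6765, so the largest Fibonacci number not exceeding 6574 is 4181.

4181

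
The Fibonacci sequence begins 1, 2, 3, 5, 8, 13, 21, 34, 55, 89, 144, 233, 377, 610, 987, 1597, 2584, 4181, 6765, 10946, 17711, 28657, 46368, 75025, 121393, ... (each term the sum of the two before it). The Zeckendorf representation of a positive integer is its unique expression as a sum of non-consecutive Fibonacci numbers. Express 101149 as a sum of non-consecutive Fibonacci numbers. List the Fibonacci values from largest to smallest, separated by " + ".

75025 + 17711 + 6765 + 1597 + 34 + 13 + 3 + 1

largest Fibonacci ≤ 101149 is 75025; 101149 − 75025 = 26124
largest Fibonacci ≤ 26124 is 17711; 26124 − 17711 = 8413
largest Fibonacci ≤ 8413 is 6765; 8413 − 6765 = 1648
largest Fibonacci ≤ 1648 is 1597; 1648 − 1597 = 51
largest Fibonacci ≤ 51 is 34; 51 − 34 = 17
largest Fibonacci ≤ 17 is 13; 17 − 13 = 4
largest Fibonacci ≤ 4 is 3; 4 − 3 = 1
largest Fibonacci ≤ 1 is 1; 1 − 1 = 0
So 101149 = 75025 + 17711 + 6765 + 1597 + 34 + 13 + 3 + 1, with no two terms consecutive in the sequence.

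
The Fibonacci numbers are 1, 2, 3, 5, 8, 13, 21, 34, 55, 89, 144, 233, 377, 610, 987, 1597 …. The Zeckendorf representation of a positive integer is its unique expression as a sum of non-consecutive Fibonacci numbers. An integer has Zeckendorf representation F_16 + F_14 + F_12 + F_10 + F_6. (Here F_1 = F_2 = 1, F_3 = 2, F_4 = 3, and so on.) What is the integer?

F_16 + F_14 + F_12 + F_10 + F_6 = 987 + 377 + 144 + 55 + 8 = 1571.

1571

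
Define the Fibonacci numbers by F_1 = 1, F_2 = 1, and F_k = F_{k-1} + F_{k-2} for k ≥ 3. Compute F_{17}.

Iterating the recurrence up to F_{11} = 89 and F_{10} = 55:
F_{12} = F_{11} + F_{10} = 89 + 55 = 144
F_{13} = F_{12} + F_{11} = 144 + 89 = 233
F_{14} = F_{13} + F_{12} = 233 + 144 = 377
F_{15} = F_{14} + F_{13} = 377 + 233 = 610
F_{16} = F_{15} + F_{14} = 610 + 377 = 987
F_{17} = F_{16} + F_{15} = 987 + 610 = 1597

1597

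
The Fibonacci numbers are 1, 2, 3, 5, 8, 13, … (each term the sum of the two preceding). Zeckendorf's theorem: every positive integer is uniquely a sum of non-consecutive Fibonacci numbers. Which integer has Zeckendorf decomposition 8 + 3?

11

8 + 3 = 11.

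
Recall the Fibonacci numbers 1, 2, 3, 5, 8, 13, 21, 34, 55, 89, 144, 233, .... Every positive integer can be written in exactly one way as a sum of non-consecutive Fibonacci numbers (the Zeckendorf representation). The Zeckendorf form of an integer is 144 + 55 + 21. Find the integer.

144 + 55 + 21 = 220.

220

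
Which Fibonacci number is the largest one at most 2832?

2584

2584 ≤ 2832 < 4181, so the largest Fibonacci number not exceeding 2832 is 2584.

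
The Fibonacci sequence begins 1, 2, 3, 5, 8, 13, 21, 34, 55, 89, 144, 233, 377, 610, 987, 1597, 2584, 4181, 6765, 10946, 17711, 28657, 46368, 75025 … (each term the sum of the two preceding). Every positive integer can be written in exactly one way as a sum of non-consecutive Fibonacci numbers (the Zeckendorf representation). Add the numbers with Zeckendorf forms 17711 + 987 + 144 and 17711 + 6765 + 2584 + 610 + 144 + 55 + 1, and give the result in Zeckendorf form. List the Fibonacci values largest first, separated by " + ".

46368 + 233 + 89 + 21 + 1

The two numbers are 18842 and 27870, so their sum is 46712.
largest Fibonacci ≤ 46712 is 46368; 46712 − 46368 = 344
largest Fibonacci ≤ 344 is 233; 344 − 233 = 111
largest Fibonacci ≤ 111 is 89; 111 − 89 = 22
largest Fibonacci ≤ 22 is 21; 22 − 21 = 1
largest Fibonacci ≤ 1 is 1; 1 − 1 = 0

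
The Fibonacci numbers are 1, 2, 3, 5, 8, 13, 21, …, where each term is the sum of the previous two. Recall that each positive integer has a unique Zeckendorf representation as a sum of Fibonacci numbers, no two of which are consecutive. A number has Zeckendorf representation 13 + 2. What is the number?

15

13 + 2 = 15.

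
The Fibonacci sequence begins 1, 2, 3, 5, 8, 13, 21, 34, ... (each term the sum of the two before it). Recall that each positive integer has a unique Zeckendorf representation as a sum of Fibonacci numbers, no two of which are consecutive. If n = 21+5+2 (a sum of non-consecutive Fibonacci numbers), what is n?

28

21+5+2 = 28.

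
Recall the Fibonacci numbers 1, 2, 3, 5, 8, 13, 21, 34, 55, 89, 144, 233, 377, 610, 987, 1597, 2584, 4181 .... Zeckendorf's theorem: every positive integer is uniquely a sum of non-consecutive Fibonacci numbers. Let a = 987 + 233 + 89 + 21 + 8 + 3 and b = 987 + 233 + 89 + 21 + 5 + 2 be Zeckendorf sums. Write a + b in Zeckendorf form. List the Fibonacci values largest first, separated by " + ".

The two numbers are 1341 and 1337, so their sum is 2678.
Greedily peel off the largest Fibonacci term at each step:
take 2584 (≤ 2678); 2678 − 2584 = 94
take 89 (≤ 94); 94 − 89 = 5
take 5 (≤ 5); 5 − 5 = 0

2584 + 89 + 5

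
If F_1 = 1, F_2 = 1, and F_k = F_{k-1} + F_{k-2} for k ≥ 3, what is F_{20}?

6765

Iterating the recurrence up to F_{14} = 377 and F_{13} = 233:
F_{15} = F_{14} + F_{13} = 377 + 233 = 610
F_{16} = F_{15} + F_{14} = 610 + 377 = 987
F_{17} = F_{16} + F_{15} = 987 + 610 = 1597
F_{18} = F_{17} + F_{16} = 1597 + 987 = 2584
F_{19} = F_{18} + F_{17} = 2584 + 1597 = 4181
F_{20} = F_{19} + F_{18} = 4181 + 2584 = 6765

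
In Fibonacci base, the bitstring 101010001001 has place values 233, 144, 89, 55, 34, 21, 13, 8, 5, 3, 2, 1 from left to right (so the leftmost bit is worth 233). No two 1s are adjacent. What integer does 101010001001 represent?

362

Summing the place values of the 1 bits: 233 + 89 + 34 + 5 + 1 = 362.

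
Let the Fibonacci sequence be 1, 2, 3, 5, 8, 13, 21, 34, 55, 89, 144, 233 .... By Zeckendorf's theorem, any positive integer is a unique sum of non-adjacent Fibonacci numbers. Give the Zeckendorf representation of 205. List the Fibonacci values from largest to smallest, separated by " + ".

take 144 (≤ 205); 205 − 144 = 61
take 55 (≤ 61); 61 − 55 = 6
take 5 (≤ 6); 6 − 5 = 1
take 1 (≤ 1); 1 − 1 = 0
So 205 = 144 + 55 + 5 + 1, with no two terms consecutive in the sequence.

144 + 55 + 5 + 1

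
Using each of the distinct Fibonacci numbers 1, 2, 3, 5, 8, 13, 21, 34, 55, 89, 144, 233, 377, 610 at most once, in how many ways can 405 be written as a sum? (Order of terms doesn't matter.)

7

Each representation comes from the Zeckendorf form by replacing some F_k with F_{k−1} + F_{k−2} where possible.
405 = 377+21+5+2 = 377+13+8+5+2 = 233+144+21+5+2 = 233+144+13+8+5+2 = 233+89+55+21+5+2 = … (2 more), for 7 in all.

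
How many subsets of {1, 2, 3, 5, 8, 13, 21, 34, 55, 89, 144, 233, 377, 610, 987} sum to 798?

16

Each representation comes from the Zeckendorf form by replacing some F_k with F_{k−1} + F_{k−2} where possible.
798 = 610+144+34+8+2 = 610+144+34+5+3+2 = 610+144+21+13+8+2 = 610+89+55+34+8+2 = 377+233+144+34+8+2 = … (11 more), for 16 in all.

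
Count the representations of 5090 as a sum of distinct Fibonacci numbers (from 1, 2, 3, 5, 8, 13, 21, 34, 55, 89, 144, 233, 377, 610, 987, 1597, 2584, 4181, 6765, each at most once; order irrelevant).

49

Each representation comes from the Zeckendorf form by replacing some F_k with F_{k−1} + F_{k−2} where possible.
5090 = 4181+610+233+55+8+3 = 4181+610+233+55+8+2+1 = 4181+610+233+34+21+8+3 = 4181+610+144+89+55+8+3 = 4181+610+233+55+5+3+2+1 = … (44 more), for 49 in all.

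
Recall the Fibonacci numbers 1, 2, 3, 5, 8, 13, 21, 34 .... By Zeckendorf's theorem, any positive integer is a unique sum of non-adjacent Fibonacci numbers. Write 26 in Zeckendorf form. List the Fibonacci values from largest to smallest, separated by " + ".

21 + 5

Greedy algorithm:
21 ≤ 26 < 34, so take 21; remainder 5
5 ≤ 5 < 8, so take 5; remainder 0
So 26 = 21 + 5, with no two terms consecutive in the sequence.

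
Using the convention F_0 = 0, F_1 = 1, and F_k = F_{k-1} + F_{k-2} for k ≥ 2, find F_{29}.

Iterating the recurrence up to F_{23} = 28657 and F_{22} = 17711:
F_{24} = F_{23} + F_{22} = 28657 + 17711 = 46368
F_{25} = F_{24} + F_{23} = 46368 + 28657 = 75025
F_{26} = F_{25} + F_{24} = 75025 + 46368 = 121393
F_{27} = F_{26} + F_{25} = 121393 + 75025 = 196418
F_{28} = F_{27} + F_{26} = 196418 + 121393 = 317811
F_{29} = F_{28} + F_{27} = 317811 + 196418 = 514229

514229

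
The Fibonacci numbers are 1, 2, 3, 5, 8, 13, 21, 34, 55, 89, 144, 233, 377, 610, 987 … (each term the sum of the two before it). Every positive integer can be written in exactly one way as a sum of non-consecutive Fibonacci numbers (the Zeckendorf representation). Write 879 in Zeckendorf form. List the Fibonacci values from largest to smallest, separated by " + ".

Repeatedly subtract the largest Fibonacci number that fits:
879: greatest Fibonacci not exceeding it is 610, leaving 269
269: greatest Fibonacci not exceeding it is 233, leaving 36
36: greatest Fibonacci not exceeding it is 34, leaving 2
2: greatest Fibonacci not exceeding it is 2, leaving 0
So 879 = 610 + 233 + 34 + 2, with no two terms consecutive in the sequence.

610 + 233 + 34 + 2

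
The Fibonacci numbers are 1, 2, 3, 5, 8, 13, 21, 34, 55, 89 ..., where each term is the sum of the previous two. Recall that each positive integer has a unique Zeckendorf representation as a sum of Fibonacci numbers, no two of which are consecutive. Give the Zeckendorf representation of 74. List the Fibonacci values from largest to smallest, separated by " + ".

55 + 13 + 5 + 1

Greedily peel off the largest Fibonacci term at each step:
largest Fibonacci ≤ 74 is 55; 74 − 55 = 19
largest Fibonacci ≤ 19 is 13; 19 − 13 = 6
largest Fibonacci ≤ 6 is 5; 6 − 5 = 1
largest Fibonacci ≤ 1 is 1; 1 − 1 = 0
So 74 = 55 + 13 + 5 + 1, with no two terms consecutive in the sequence.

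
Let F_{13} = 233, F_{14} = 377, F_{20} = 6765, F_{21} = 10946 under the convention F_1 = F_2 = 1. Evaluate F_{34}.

5702887

By the addition formula F_{m+n} = F_m F_{n+1} + F_{m−1} F_n with m=14, n=20: F_{34} = 377·10946 + 233·6765 = 4126642 + 1576245 = 5702887.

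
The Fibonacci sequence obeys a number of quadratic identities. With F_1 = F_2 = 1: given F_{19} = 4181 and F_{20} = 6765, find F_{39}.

63245986

By F_{2k+1} = F_k² + F_{k+1}²: F_{39} = 4181² + 6765² = 17480761 + 45765225 = 63245986.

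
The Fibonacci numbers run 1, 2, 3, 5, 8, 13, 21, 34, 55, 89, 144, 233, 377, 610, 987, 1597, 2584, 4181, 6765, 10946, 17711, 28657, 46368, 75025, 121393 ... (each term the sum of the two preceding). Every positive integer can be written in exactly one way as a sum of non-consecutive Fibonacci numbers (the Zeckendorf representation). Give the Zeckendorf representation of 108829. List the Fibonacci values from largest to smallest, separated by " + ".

75025 + 28657 + 4181 + 610 + 233 + 89 + 34

take 75025 (≤ 108829); 108829 − 75025 = 33804
take 28657 (≤ 33804); 33804 − 28657 = 5147
take 4181 (≤ 5147); 5147 − 4181 = 966
take 610 (≤ 966); 966 − 610 = 356
take 233 (≤ 356); 356 − 233 = 123
take 89 (≤ 123); 123 − 89 = 34
take 34 (≤ 34); 34 − 34 = 0
So 108829 = 75025 + 28657 + 4181 + 610 + 233 + 89 + 34, with no two terms consecutive in the sequence.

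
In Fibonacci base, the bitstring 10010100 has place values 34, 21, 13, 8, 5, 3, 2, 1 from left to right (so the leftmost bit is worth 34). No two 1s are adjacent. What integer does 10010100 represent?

Summing the place values of the 1 bits: 34 + 8 + 3 = 45.

45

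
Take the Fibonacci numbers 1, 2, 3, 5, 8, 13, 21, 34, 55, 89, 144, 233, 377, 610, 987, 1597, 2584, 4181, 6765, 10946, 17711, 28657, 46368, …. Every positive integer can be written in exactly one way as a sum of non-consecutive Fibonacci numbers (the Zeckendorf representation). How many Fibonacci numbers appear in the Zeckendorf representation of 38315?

38315 − 28657 = 9658
9658 − 6765 = 2893
2893 − 2584 = 309
309 − 233 = 76
76 − 55 = 21
21 − 21 = 0
38315 = 28657 + 6765 + 2584 + 233 + 55 + 21, which has 6 terms.

6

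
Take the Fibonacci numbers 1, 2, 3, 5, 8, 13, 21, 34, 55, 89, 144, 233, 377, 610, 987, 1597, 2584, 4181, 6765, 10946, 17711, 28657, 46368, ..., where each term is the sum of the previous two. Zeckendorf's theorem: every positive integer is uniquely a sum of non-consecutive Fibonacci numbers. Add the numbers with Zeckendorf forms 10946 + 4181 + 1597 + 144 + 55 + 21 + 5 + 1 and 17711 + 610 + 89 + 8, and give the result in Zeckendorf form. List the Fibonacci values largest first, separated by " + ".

28657 + 4181 + 1597 + 610 + 233 + 89 + 1

The two numbers are 16950 and 18418, so their sum is 35368.
35368 − 28657 = 6711
6711 − 4181 = 2530
2530 − 1597 = 933
933 − 610 = 323
323 − 233 = 90
90 − 89 = 1
1 − 1 = 0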